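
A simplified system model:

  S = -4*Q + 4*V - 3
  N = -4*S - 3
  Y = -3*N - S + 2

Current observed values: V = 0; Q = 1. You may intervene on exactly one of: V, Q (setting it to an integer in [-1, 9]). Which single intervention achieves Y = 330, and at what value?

Intervening on V: with other inputs at their observed values, Y = 44*V - 66. Solving for 330 gives V = 9, within [-1, 9].
Intervening on Q: Y = -44*Q - 22. Reaching 330 requires Q = -8, outside [-1, 9].

set V = 9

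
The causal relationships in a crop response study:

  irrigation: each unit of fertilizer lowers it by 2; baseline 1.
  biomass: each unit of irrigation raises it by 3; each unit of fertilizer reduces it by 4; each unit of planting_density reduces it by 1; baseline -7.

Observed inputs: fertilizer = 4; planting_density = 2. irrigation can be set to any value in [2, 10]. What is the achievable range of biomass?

-19 to 5

Intervening on irrigation fixes its value directly, overriding its dependence on fertilizer.
Substituting into the biomass equation gives biomass = 3*irrigation - 25.
Linear in irrigation, so extremes are at the endpoints: irrigation = 2 gives biomass = -19; irrigation = 10 gives biomass = 5.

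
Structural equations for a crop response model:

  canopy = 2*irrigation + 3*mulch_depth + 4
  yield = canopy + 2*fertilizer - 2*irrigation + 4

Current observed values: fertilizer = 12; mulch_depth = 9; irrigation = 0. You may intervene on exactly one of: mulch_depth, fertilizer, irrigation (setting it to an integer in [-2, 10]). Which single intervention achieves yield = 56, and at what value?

Intervening on mulch_depth: with other inputs at their observed values, yield = 3*mulch_depth + 32. Solving for 56 gives mulch_depth = 8, within [-2, 10].
Intervening on fertilizer: yield = 2*fertilizer + 35. Reaching 56 requires fertilizer = 21/2, not an integer.
Intervening on irrigation: the paths from irrigation to yield cancel (net effect zero), leaving yield = 59; 56 is unreachable this way.

set mulch_depth = 8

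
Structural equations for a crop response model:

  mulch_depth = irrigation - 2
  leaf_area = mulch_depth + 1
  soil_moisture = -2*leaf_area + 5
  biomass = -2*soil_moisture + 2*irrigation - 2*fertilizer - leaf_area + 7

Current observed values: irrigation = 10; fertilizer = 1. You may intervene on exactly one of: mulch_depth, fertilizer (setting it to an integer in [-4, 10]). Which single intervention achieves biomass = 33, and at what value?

set mulch_depth = 5

Intervening on mulch_depth: with other inputs at their observed values, biomass = 3*mulch_depth + 18. Solving for 33 gives mulch_depth = 5, within [-4, 10].
Intervening on fertilizer: biomass = -2*fertilizer + 44. Reaching 33 requires fertilizer = 11/2, not an integer.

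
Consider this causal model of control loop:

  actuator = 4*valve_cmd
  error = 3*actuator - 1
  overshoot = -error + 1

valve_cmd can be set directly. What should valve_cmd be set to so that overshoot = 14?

valve_cmd = -1

Substituting into the error equation gives error = 12*valve_cmd - 1.
This gives overshoot = -12*valve_cmd + 2.
Solve -12*valve_cmd + 2 = 14: valve_cmd = (14 - 2) / -12 = -1.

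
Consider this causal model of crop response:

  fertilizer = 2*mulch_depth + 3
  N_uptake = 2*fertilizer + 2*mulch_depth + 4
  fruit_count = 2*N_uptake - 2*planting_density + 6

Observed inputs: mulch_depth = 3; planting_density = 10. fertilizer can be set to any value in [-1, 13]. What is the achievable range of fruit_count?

2 to 58

Intervening on fertilizer fixes its value directly, overriding its dependence on mulch_depth.
Substituting into the N_uptake equation gives N_uptake = 2*fertilizer + 10.
Substituting into the fruit_count equation gives fruit_count = 4*fertilizer + 6.
Linear in fertilizer, so extremes are at the endpoints: fertilizer = -1 gives fruit_count = 2; fertilizer = 13 gives fruit_count = 58.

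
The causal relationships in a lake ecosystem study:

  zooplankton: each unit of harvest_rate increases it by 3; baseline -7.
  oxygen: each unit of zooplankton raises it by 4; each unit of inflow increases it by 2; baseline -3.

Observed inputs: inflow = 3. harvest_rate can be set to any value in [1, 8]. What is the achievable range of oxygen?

-13 to 71

Substituting into the oxygen equation gives oxygen = 12*harvest_rate - 25.
Linear in harvest_rate, so extremes are at the endpoints: harvest_rate = 1 gives oxygen = -13; harvest_rate = 8 gives oxygen = 71.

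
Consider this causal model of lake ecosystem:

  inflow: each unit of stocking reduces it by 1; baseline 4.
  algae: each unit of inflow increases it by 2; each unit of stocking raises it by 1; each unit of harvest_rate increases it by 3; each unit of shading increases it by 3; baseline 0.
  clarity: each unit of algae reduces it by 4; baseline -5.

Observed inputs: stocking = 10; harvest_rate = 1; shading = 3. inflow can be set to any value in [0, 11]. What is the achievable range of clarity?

Intervening on inflow fixes its value directly, overriding its dependence on stocking.
Substituting into the algae equation gives algae = 2*inflow + 22.
Substituting into the clarity equation gives clarity = -8*inflow - 93.
Linear in inflow, so extremes are at the endpoints: inflow = 0 gives clarity = -93; inflow = 11 gives clarity = -181.

-181 to -93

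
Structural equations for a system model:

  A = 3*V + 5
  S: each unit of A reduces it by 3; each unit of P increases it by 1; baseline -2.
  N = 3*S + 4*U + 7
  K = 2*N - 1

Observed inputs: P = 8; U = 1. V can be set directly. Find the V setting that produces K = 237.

V = -5

Substituting into the S equation gives S = -9*V - 9.
Substituting into the N equation gives N = -27*V - 16.
Substituting into the K equation gives K = -54*V - 33.
Solve -54*V - 33 = 237: V = (237 + 33) / -54 = -5.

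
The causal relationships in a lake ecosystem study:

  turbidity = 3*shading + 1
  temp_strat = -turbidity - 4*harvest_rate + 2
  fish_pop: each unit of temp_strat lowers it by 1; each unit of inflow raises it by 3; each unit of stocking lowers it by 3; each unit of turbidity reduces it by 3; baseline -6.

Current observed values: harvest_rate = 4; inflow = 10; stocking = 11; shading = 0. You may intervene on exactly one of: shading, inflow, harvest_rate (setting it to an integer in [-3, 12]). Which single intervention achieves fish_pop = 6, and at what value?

set inflow = 11

Intervening on shading: fish_pop = -6*shading + 3. Reaching 6 requires shading = -1/2, not an integer.
Intervening on inflow: with other inputs at their observed values, fish_pop = 3*inflow - 27. Solving for 6 gives inflow = 11, within [-3, 12].
Intervening on harvest_rate: fish_pop = 4*harvest_rate - 13. Reaching 6 requires harvest_rate = 19/4, not an integer.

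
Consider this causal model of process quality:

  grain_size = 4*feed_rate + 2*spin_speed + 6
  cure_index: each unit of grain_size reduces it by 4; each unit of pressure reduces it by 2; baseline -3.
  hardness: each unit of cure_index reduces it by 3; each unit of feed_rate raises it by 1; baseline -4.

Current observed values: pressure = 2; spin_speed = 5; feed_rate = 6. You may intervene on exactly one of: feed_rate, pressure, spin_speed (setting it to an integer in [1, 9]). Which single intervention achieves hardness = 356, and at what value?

Intervening on feed_rate: with other inputs at their observed values, hardness = 49*feed_rate + 209. Solving for 356 gives feed_rate = 3, within [1, 9].
Intervening on pressure: hardness = 6*pressure + 491. Reaching 356 requires pressure = -45/2, not an integer.
Intervening on spin_speed: hardness = 24*spin_speed + 383. Reaching 356 requires spin_speed = -9/8, not an integer.

set feed_rate = 3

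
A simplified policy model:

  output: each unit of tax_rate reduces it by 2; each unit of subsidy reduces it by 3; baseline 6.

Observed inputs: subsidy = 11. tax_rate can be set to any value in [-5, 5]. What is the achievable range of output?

-37 to -17

Substituting into the output equation gives output = -2*tax_rate - 27.
Linear in tax_rate, so extremes are at the endpoints: tax_rate = -5 gives output = -17; tax_rate = 5 gives output = -37.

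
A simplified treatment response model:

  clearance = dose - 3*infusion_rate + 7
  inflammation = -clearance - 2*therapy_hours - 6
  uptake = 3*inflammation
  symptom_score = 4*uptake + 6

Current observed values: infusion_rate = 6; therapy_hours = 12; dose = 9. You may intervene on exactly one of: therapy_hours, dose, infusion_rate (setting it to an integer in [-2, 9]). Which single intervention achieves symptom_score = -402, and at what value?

set infusion_rate = 4

Intervening on therapy_hours: symptom_score = -24*therapy_hours - 42. Reaching -402 requires therapy_hours = 15, outside [-2, 9].
Intervening on dose: symptom_score = -12*dose - 222. Reaching -402 requires dose = 15, outside [-2, 9].
Intervening on infusion_rate: with other inputs at their observed values, symptom_score = 36*infusion_rate - 546. Solving for -402 gives infusion_rate = 4, within [-2, 9].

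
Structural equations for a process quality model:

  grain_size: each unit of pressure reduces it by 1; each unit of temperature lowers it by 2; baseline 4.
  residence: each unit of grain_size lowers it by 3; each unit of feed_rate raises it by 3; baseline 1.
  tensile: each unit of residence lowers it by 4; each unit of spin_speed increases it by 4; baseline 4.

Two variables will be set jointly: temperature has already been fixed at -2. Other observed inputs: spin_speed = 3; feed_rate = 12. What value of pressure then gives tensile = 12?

pressure = -4

With temperature held at -2:
Substituting into the grain_size equation gives grain_size = -pressure + 8.
Substituting into the residence equation gives residence = 3*pressure + 13.
Substituting into the tensile equation gives tensile = -12*pressure - 36.
Solve -12*pressure - 36 = 12: pressure = (12 + 36) / -12 = -4.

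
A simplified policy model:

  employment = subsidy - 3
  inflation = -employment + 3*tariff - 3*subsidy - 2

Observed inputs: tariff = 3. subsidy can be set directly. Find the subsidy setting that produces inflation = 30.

subsidy = -5

Substituting into the inflation equation gives inflation = -4*subsidy + 10.
Solve -4*subsidy + 10 = 30: subsidy = (30 - 10) / -4 = -5.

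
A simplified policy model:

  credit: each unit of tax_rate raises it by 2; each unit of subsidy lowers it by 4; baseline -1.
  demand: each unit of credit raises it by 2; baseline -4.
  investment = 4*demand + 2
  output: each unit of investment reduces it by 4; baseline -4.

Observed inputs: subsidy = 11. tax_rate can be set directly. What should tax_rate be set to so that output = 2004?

tax_rate = -8

Substituting into the credit equation gives credit = 2*tax_rate - 45.
demand becomes 4*tax_rate - 94.
This gives investment = 16*tax_rate - 374.
Substituting into the output equation gives output = -64*tax_rate + 1492.
Solve -64*tax_rate + 1492 = 2004: tax_rate = (2004 - 1492) / -64 = -8.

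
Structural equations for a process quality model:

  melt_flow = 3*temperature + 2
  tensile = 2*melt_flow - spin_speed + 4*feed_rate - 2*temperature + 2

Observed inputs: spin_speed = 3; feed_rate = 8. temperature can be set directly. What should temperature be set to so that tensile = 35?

Substituting into the tensile equation gives tensile = 4*temperature + 35.
Solve 4*temperature + 35 = 35: temperature = (35 - 35) / 4 = 0.

temperature = 0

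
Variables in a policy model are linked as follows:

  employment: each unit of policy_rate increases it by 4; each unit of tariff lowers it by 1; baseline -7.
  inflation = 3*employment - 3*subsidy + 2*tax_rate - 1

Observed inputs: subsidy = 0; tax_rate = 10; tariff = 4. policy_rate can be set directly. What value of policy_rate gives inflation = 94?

policy_rate = 9

Substituting into the employment equation gives employment = 4*policy_rate - 11.
This gives inflation = 12*policy_rate - 14.
Solve 12*policy_rate - 14 = 94: policy_rate = (94 + 14) / 12 = 9.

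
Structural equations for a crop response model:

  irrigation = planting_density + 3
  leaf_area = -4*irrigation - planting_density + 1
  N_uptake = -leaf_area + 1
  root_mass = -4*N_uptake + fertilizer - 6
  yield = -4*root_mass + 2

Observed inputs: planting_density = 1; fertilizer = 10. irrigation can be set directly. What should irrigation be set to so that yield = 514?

Intervening on irrigation fixes its value directly, overriding its dependence on planting_density.
Substituting into the leaf_area equation gives leaf_area = -4*irrigation.
N_uptake becomes 4*irrigation + 1.
So root_mass = -16*irrigation.
So yield = 64*irrigation + 2.
Solve 64*irrigation + 2 = 514: irrigation = (514 - 2) / 64 = 8.

irrigation = 8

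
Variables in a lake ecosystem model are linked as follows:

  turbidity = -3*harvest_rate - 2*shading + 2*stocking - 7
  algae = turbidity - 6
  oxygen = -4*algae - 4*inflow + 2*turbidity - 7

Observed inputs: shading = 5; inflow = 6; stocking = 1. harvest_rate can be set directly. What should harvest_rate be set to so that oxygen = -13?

harvest_rate = -6

Substituting into the turbidity equation gives turbidity = -3*harvest_rate - 15.
Substituting into the algae equation gives algae = -3*harvest_rate - 21.
This gives oxygen = 6*harvest_rate + 23.
Solve 6*harvest_rate + 23 = -13: harvest_rate = (-13 - 23) / 6 = -6.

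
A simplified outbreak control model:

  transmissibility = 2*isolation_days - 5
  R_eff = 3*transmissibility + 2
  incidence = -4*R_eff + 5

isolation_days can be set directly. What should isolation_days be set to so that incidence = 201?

Substituting into the R_eff equation gives R_eff = 6*isolation_days - 13.
Substituting into the incidence equation gives incidence = -24*isolation_days + 57.
Solve -24*isolation_days + 57 = 201: isolation_days = (201 - 57) / -24 = -6.

isolation_days = -6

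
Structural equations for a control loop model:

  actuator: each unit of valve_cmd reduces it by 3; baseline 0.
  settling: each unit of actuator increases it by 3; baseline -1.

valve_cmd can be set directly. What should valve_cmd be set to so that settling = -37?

Substituting into the settling equation gives settling = -9*valve_cmd - 1.
Solve -9*valve_cmd - 1 = -37: valve_cmd = (-37 + 1) / -9 = 4.

valve_cmd = 4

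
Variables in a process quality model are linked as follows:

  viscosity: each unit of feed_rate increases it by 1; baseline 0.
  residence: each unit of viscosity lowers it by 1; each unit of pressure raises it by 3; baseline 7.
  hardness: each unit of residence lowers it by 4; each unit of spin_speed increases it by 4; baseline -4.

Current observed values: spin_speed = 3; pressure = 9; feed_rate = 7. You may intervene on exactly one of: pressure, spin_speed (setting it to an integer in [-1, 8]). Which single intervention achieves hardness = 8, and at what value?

set pressure = 0

Intervening on pressure: with other inputs at their observed values, hardness = -12*pressure + 8. Solving for 8 gives pressure = 0, within [-1, 8].
Intervening on spin_speed: hardness = 4*spin_speed - 112. Reaching 8 requires spin_speed = 30, outside [-1, 8].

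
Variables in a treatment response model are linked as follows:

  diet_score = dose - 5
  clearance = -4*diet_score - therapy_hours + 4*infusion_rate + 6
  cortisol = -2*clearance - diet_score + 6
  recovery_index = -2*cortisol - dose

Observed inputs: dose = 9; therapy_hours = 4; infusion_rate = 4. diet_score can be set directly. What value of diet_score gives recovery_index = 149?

diet_score = -7

Intervening on diet_score fixes its value directly, overriding its dependence on dose.
Substituting into the clearance equation gives clearance = -4*diet_score + 18.
cortisol becomes 7*diet_score - 30.
recovery_index becomes -14*diet_score + 51.
Solve -14*diet_score + 51 = 149: diet_score = (149 - 51) / -14 = -7.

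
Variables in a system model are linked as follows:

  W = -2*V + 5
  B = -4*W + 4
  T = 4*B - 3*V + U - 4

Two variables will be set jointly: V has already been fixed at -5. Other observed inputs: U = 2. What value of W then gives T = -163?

With V held at -5:
Intervening on W fixes its value directly, overriding its dependence on V.
Substituting into the T equation gives T = -16*W + 29.
Solve -16*W + 29 = -163: W = (-163 - 29) / -16 = 12.

W = 12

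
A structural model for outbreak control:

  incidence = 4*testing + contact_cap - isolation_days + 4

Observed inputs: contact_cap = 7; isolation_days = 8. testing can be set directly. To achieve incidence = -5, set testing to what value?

Substituting into the incidence equation gives incidence = 4*testing + 3.
Solve 4*testing + 3 = -5: testing = (-5 - 3) / 4 = -2.

testing = -2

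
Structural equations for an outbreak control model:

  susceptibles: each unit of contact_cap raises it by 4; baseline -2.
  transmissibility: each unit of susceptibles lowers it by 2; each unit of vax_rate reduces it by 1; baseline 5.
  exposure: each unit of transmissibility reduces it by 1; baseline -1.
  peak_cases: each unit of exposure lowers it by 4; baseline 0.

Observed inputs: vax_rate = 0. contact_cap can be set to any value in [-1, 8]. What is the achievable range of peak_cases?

-216 to 72

Substituting into the transmissibility equation gives transmissibility = -8*contact_cap + 9.
Substituting into the exposure equation gives exposure = 8*contact_cap - 10.
Substituting into the peak_cases equation gives peak_cases = -32*contact_cap + 40.
Linear in contact_cap, so extremes are at the endpoints: contact_cap = -1 gives peak_cases = 72; contact_cap = 8 gives peak_cases = -216.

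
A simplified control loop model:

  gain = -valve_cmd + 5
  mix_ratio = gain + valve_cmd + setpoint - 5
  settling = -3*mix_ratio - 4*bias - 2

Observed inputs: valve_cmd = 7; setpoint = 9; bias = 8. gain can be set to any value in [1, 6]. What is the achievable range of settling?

-85 to -70

Intervening on gain fixes its value directly, overriding its dependence on valve_cmd.
Substituting into the mix_ratio equation gives mix_ratio = gain + 11.
Substituting into the settling equation gives settling = -3*gain - 67.
Linear in gain, so extremes are at the endpoints: gain = 1 gives settling = -70; gain = 6 gives settling = -85.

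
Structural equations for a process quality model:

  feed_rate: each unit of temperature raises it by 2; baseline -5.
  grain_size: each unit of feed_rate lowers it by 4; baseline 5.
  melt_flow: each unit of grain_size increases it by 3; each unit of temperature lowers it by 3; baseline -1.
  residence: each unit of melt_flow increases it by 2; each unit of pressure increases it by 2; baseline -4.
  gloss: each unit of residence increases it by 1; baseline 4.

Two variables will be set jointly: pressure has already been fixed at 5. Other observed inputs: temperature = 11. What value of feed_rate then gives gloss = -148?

With pressure held at 5:
Intervening on feed_rate fixes its value directly, overriding its dependence on temperature.
Substituting into the melt_flow equation gives melt_flow = -12*feed_rate - 19.
residence becomes -24*feed_rate - 32.
gloss becomes -24*feed_rate - 28.
Solve -24*feed_rate - 28 = -148: feed_rate = (-148 + 28) / -24 = 5.

feed_rate = 5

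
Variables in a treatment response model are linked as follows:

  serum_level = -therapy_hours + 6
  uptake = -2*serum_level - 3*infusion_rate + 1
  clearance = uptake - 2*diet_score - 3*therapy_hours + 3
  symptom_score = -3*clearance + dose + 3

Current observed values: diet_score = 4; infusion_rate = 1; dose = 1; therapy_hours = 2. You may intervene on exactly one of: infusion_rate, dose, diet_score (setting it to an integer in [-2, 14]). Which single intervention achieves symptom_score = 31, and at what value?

Intervening on infusion_rate: symptom_score = 9*infusion_rate + 58. Reaching 31 requires infusion_rate = -3, outside [-2, 14].
Intervening on dose: symptom_score = dose + 66. Reaching 31 requires dose = -35, outside [-2, 14].
Intervening on diet_score: with other inputs at their observed values, symptom_score = 6*diet_score + 43. Solving for 31 gives diet_score = -2, within [-2, 14].

set diet_score = -2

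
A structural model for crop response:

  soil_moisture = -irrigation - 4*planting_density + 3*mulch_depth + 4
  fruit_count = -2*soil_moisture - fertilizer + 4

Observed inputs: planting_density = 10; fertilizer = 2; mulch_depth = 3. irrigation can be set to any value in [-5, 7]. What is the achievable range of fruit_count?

Substituting into the soil_moisture equation gives soil_moisture = -irrigation - 27.
Substituting into the fruit_count equation gives fruit_count = 2*irrigation + 56.
Linear in irrigation, so extremes are at the endpoints: irrigation = -5 gives fruit_count = 46; irrigation = 7 gives fruit_count = 70.

46 to 70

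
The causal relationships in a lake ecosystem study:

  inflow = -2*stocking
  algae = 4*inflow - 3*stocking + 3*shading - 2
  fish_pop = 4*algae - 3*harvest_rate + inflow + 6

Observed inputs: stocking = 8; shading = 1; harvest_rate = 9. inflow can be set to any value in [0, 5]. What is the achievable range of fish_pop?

Intervening on inflow fixes its value directly, overriding its dependence on stocking.
Substituting into the algae equation gives algae = 4*inflow - 23.
So fish_pop = 17*inflow - 113.
Linear in inflow, so extremes are at the endpoints: inflow = 0 gives fish_pop = -113; inflow = 5 gives fish_pop = -28.

-113 to -28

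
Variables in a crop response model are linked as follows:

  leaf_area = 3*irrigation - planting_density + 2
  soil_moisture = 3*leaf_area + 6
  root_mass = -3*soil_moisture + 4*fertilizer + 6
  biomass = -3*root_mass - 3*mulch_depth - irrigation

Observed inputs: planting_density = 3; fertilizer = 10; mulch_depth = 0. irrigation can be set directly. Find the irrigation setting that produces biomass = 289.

irrigation = 5

Substituting into the leaf_area equation gives leaf_area = 3*irrigation - 1.
Substituting into the soil_moisture equation gives soil_moisture = 9*irrigation + 3.
Substituting into the root_mass equation gives root_mass = -27*irrigation + 37.
biomass becomes 80*irrigation - 111.
Solve 80*irrigation - 111 = 289: irrigation = (289 + 111) / 80 = 5.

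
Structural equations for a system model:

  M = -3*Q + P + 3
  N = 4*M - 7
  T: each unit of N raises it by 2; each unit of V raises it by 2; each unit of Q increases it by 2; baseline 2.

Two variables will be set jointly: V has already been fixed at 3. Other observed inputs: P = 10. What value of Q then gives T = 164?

With V held at 3:
Substituting into the M equation gives M = -3*Q + 13.
So N = -12*Q + 45.
This gives T = -22*Q + 98.
Solve -22*Q + 98 = 164: Q = (164 - 98) / -22 = -3.

Q = -3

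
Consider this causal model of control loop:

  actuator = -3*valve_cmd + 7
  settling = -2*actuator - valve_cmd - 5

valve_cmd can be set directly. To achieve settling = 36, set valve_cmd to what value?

valve_cmd = 11

Substituting into the settling equation gives settling = 5*valve_cmd - 19.
Solve 5*valve_cmd - 19 = 36: valve_cmd = (36 + 19) / 5 = 11.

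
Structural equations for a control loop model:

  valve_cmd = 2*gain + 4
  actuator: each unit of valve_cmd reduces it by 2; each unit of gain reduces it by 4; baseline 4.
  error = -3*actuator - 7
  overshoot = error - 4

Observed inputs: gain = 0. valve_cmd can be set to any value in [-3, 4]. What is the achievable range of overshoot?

Intervening on valve_cmd fixes its value directly, overriding its dependence on gain.
Substituting into the actuator equation gives actuator = -2*valve_cmd + 4.
Substituting into the error equation gives error = 6*valve_cmd - 19.
So overshoot = 6*valve_cmd - 23.
Linear in valve_cmd, so extremes are at the endpoints: valve_cmd = -3 gives overshoot = -41; valve_cmd = 4 gives overshoot = 1.

-41 to 1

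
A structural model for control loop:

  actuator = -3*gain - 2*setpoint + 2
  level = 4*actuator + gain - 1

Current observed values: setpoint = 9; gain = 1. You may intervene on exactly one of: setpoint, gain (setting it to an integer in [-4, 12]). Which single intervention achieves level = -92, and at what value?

set setpoint = 11

Intervening on setpoint: with other inputs at their observed values, level = -8*setpoint - 4. Solving for -92 gives setpoint = 11, within [-4, 12].
Intervening on gain: level = -11*gain - 65. Reaching -92 requires gain = 27/11, not an integer.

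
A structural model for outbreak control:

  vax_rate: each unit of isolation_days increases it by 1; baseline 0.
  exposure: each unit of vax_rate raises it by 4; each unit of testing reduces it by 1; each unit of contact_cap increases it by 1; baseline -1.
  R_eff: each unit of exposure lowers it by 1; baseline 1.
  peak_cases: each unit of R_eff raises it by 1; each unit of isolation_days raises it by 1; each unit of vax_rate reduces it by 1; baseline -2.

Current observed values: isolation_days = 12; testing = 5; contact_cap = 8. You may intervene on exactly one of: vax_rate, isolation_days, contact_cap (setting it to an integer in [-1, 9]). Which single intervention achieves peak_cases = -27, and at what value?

Intervening on vax_rate: peak_cases = -5*vax_rate + 9. Reaching -27 requires vax_rate = 36/5, not an integer.
Intervening on isolation_days: with other inputs at their observed values, peak_cases = -4*isolation_days - 3. Solving for -27 gives isolation_days = 6, within [-1, 9].
Intervening on contact_cap: peak_cases = -contact_cap - 43. Reaching -27 requires contact_cap = -16, outside [-1, 9].

set isolation_days = 6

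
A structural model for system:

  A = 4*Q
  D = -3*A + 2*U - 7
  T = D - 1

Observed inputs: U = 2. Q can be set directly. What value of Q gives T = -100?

Q = 8

Substituting into the D equation gives D = -12*Q - 3.
Substituting into the T equation gives T = -12*Q - 4.
Solve -12*Q - 4 = -100: Q = (-100 + 4) / -12 = 8.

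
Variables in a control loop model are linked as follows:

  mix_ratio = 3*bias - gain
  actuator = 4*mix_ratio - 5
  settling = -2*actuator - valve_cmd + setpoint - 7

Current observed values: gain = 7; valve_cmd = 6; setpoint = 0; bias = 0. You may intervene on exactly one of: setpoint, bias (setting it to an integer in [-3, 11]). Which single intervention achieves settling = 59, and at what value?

set setpoint = 6

Intervening on setpoint: with other inputs at their observed values, settling = setpoint + 53. Solving for 59 gives setpoint = 6, within [-3, 11].
Intervening on bias: settling = -24*bias + 53. Reaching 59 requires bias = -1/4, not an integer.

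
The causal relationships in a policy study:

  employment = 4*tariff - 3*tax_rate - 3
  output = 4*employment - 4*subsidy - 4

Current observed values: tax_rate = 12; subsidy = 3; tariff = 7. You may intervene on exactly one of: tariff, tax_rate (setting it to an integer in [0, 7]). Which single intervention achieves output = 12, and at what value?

set tax_rate = 6

Intervening on tariff: output = 16*tariff - 172. Reaching 12 requires tariff = 23/2, not an integer.
Intervening on tax_rate: with other inputs at their observed values, output = -12*tax_rate + 84. Solving for 12 gives tax_rate = 6, within [0, 7].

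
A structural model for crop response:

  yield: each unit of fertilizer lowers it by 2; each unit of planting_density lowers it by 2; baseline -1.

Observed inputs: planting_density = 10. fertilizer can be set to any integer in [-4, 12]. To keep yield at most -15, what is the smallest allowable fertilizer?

fertilizer = -3

Substituting into the yield equation gives yield = -2*fertilizer - 21.
Require -2*fertilizer - 21 ≤ -15, so fertilizer ≥ -3.
The smallest integer in [-4, 12] satisfying this is -3.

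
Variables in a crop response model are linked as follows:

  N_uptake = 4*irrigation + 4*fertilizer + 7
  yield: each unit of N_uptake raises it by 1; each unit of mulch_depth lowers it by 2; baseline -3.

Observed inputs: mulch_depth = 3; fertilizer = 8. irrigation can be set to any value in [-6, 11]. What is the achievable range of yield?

6 to 74

Substituting into the N_uptake equation gives N_uptake = 4*irrigation + 39.
Substituting into the yield equation gives yield = 4*irrigation + 30.
Linear in irrigation, so extremes are at the endpoints: irrigation = -6 gives yield = 6; irrigation = 11 gives yield = 74.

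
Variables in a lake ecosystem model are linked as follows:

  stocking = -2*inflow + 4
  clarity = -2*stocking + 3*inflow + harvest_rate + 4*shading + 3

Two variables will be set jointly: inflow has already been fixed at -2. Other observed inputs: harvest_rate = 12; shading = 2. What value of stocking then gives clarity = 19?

With inflow held at -2:
Intervening on stocking fixes its value directly, overriding its dependence on inflow.
Substituting into the clarity equation gives clarity = -2*stocking + 17.
Solve -2*stocking + 17 = 19: stocking = (19 - 17) / -2 = -1.

stocking = -1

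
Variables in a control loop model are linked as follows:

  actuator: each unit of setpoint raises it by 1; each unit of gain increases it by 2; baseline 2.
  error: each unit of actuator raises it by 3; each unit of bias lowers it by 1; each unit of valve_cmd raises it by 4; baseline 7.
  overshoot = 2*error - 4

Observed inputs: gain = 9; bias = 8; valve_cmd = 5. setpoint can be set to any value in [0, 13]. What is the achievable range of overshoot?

154 to 232

Substituting into the actuator equation gives actuator = setpoint + 20.
So error = 3*setpoint + 79.
This gives overshoot = 6*setpoint + 154.
Linear in setpoint, so extremes are at the endpoints: setpoint = 0 gives overshoot = 154; setpoint = 13 gives overshoot = 232.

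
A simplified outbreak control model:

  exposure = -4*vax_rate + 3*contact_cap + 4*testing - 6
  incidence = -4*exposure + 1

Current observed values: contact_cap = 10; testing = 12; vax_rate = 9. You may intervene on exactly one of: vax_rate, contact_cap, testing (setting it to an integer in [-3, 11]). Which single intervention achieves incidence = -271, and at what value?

Intervening on vax_rate: with other inputs at their observed values, incidence = 16*vax_rate - 287. Solving for -271 gives vax_rate = 1, within [-3, 11].
Intervening on contact_cap: incidence = -12*contact_cap - 23. Reaching -271 requires contact_cap = 62/3, not an integer.
Intervening on testing: incidence = -16*testing + 49. Reaching -271 requires testing = 20, outside [-3, 11].

set vax_rate = 1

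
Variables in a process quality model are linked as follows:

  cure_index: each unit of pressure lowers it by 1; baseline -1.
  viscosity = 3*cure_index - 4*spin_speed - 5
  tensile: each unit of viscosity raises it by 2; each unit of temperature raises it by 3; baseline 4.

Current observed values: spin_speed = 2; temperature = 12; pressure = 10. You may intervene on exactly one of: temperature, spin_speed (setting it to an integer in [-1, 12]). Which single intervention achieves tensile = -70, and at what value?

set temperature = 6

Intervening on temperature: with other inputs at their observed values, tensile = 3*temperature - 88. Solving for -70 gives temperature = 6, within [-1, 12].
Intervening on spin_speed: tensile = -8*spin_speed - 36. Reaching -70 requires spin_speed = 17/4, not an integer.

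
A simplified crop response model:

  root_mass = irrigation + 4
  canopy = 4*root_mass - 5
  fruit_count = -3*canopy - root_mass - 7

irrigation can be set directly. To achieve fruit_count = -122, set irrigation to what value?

Substituting into the canopy equation gives canopy = 4*irrigation + 11.
fruit_count becomes -13*irrigation - 44.
Solve -13*irrigation - 44 = -122: irrigation = (-122 + 44) / -13 = 6.

irrigation = 6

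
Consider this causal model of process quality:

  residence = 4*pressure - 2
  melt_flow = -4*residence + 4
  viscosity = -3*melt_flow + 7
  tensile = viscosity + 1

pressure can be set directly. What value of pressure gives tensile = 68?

pressure = 2

Substituting into the melt_flow equation gives melt_flow = -16*pressure + 12.
Substituting into the viscosity equation gives viscosity = 48*pressure - 29.
So tensile = 48*pressure - 28.
Solve 48*pressure - 28 = 68: pressure = (68 + 28) / 48 = 2.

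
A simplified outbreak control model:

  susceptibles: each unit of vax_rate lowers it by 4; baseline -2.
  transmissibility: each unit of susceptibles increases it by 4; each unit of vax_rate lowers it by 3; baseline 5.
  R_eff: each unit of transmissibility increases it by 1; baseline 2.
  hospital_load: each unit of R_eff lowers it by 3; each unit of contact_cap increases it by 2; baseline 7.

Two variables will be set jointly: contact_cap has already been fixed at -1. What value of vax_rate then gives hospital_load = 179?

vax_rate = 3

With contact_cap held at -1:
Substituting into the transmissibility equation gives transmissibility = -19*vax_rate - 3.
So R_eff = -19*vax_rate - 1.
So hospital_load = 57*vax_rate + 8.
Solve 57*vax_rate + 8 = 179: vax_rate = (179 - 8) / 57 = 3.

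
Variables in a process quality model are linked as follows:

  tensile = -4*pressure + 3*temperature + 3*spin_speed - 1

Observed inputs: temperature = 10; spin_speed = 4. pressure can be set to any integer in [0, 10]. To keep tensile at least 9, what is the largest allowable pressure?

Substituting into the tensile equation gives tensile = -4*pressure + 41.
Require -4*pressure + 41 ≥ 9, so pressure ≤ 8.
The largest integer in [0, 10] satisfying this is 8.

pressure = 8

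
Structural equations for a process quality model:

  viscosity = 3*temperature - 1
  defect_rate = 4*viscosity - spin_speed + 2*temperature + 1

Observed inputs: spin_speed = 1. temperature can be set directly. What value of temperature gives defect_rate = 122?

temperature = 9

Substituting into the defect_rate equation gives defect_rate = 14*temperature - 4.
Solve 14*temperature - 4 = 122: temperature = (122 + 4) / 14 = 9.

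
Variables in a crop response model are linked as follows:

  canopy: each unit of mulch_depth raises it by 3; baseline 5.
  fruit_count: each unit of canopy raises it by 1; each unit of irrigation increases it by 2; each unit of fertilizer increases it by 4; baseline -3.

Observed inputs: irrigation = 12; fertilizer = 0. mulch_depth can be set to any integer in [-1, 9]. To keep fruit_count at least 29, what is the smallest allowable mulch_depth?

Substituting into the fruit_count equation gives fruit_count = 3*mulch_depth + 26.
Require 3*mulch_depth + 26 ≥ 29, so mulch_depth ≥ 1.
The smallest integer in [-1, 9] satisfying this is 1.

mulch_depth = 1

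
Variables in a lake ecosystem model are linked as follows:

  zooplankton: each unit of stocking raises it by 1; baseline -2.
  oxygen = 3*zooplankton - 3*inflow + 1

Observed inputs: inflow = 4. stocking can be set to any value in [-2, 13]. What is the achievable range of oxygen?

-23 to 22

Substituting into the oxygen equation gives oxygen = 3*stocking - 17.
Linear in stocking, so extremes are at the endpoints: stocking = -2 gives oxygen = -23; stocking = 13 gives oxygen = 22.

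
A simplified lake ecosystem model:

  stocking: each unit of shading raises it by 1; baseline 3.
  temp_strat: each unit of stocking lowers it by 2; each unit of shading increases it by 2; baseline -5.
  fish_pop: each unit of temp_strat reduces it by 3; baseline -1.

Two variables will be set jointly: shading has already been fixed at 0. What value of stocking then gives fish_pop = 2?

stocking = -2

With shading held at 0:
Intervening on stocking fixes its value directly, overriding its dependence on shading.
Substituting into the temp_strat equation gives temp_strat = -2*stocking - 5.
Substituting into the fish_pop equation gives fish_pop = 6*stocking + 14.
Solve 6*stocking + 14 = 2: stocking = (2 - 14) / 6 = -2.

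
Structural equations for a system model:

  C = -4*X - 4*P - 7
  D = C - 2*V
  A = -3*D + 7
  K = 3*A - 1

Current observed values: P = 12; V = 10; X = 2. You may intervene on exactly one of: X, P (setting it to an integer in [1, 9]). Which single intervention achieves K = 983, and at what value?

set X = 8

Intervening on X: with other inputs at their observed values, K = 36*X + 695. Solving for 983 gives X = 8, within [1, 9].
Intervening on P: K = 36*P + 335. Reaching 983 requires P = 18, outside [1, 9].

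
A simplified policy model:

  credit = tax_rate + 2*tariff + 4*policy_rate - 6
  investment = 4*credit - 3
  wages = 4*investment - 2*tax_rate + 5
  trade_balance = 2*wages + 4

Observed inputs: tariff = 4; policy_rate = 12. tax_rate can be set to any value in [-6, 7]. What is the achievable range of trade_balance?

1422 to 1786

Substituting into the credit equation gives credit = tax_rate + 50.
Substituting into the investment equation gives investment = 4*tax_rate + 197.
This gives wages = 14*tax_rate + 793.
So trade_balance = 28*tax_rate + 1590.
Linear in tax_rate, so extremes are at the endpoints: tax_rate = -6 gives trade_balance = 1422; tax_rate = 7 gives trade_balance = 1786.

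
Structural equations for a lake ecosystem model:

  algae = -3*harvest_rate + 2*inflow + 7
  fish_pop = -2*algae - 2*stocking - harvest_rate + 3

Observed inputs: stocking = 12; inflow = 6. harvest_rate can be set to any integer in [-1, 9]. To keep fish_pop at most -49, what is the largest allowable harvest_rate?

harvest_rate = 2

Substituting into the algae equation gives algae = -3*harvest_rate + 19.
Substituting into the fish_pop equation gives fish_pop = 5*harvest_rate - 59.
Require 5*harvest_rate - 59 ≤ -49, so harvest_rate ≤ 2.
The largest integer in [-1, 9] satisfying this is 2.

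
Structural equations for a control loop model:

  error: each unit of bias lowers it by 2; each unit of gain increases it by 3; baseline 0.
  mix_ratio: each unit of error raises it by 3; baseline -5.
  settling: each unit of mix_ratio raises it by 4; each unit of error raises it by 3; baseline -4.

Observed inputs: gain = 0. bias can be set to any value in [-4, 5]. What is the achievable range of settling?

-174 to 96

Substituting into the error equation gives error = -2*bias.
This gives mix_ratio = -6*bias - 5.
Substituting into the settling equation gives settling = -30*bias - 24.
Linear in bias, so extremes are at the endpoints: bias = -4 gives settling = 96; bias = 5 gives settling = -174.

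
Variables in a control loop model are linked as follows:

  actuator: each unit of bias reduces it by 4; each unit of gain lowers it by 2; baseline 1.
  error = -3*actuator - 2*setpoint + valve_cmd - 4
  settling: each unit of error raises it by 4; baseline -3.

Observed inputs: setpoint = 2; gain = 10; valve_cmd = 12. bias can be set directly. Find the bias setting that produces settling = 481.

Substituting into the actuator equation gives actuator = -4*bias - 19.
error becomes 12*bias + 61.
Substituting into the settling equation gives settling = 48*bias + 241.
Solve 48*bias + 241 = 481: bias = (481 - 241) / 48 = 5.

bias = 5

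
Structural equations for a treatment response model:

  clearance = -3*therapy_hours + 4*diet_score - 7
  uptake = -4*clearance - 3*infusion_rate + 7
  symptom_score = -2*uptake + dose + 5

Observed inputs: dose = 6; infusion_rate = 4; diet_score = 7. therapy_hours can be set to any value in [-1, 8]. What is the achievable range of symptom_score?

-3 to 213

Substituting into the clearance equation gives clearance = -3*therapy_hours + 21.
So uptake = 12*therapy_hours - 89.
So symptom_score = -24*therapy_hours + 189.
Linear in therapy_hours, so extremes are at the endpoints: therapy_hours = -1 gives symptom_score = 213; therapy_hours = 8 gives symptom_score = -3.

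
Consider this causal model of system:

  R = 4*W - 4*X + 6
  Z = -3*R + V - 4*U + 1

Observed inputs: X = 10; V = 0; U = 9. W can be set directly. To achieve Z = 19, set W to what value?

Substituting into the R equation gives R = 4*W - 34.
Z becomes -12*W + 67.
Solve -12*W + 67 = 19: W = (19 - 67) / -12 = 4.

W = 4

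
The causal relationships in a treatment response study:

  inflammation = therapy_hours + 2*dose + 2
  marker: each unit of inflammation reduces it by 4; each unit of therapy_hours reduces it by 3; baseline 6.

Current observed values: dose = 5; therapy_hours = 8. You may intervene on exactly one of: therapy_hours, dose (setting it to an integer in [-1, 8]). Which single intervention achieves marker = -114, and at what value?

Intervening on therapy_hours: marker = -7*therapy_hours - 42. Reaching -114 requires therapy_hours = 72/7, not an integer.
Intervening on dose: with other inputs at their observed values, marker = -8*dose - 58. Solving for -114 gives dose = 7, within [-1, 8].

set dose = 7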